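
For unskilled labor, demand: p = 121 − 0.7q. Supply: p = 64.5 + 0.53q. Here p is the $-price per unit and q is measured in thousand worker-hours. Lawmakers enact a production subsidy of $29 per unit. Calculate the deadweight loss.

Competitive equilibrium: 121 − 0.7q = 64.5 + 0.53q → q* = 45.935, p* = 88.8455.
The subsidy lowers effective supply by 29: p = 35.5 + 0.53q.
New quantity: 121 − 0.7q = 35.5 + 0.53q → q' = 69.5122.
Overproduction Δq = 69.5122 − 45.935 = 23.5772; wedge = subsidy = 29.
DWL = ½ × 23.5772 × 29 = $341.87 thousand.

$341.87 thousand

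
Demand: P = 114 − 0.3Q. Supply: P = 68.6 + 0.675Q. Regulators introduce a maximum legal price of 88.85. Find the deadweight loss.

133.76

Competitive equilibrium: 114 − 0.3Q = 68.6 + 0.675Q → Q* = 46.5641, P* = 100.0308.
At the ceiling P = 88.85, quantity supplied = (88.85 − 68.6)/0.675 = 30.
Willingness to pay at Q' = 30: 114 − 0.3·30 = 105.
ΔQ = 46.5641 − 30 = 16.5641; wedge = 105 − 88.85 = 16.15.
The triangle = ½ × 16.5641 × 16.15 = 133.76.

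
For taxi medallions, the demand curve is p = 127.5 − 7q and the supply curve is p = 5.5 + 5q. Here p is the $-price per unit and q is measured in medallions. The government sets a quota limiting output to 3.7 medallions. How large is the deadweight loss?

$250.91

Competitive equilibrium: 127.5 − 7q = 5.5 + 5q → q* = 10.1667, p* = 56.3333.
At q = 3.7: demand price = 127.5 − 7·3.7 = 101.6; supply price = 5.5 + 5·3.7 = 24.
Δq = 10.1667 − 3.7 = 6.4667; wedge = 101.6 − 24 = 77.6.
Welfare loss = ½ × 6.4667 × 77.6 = $250.91.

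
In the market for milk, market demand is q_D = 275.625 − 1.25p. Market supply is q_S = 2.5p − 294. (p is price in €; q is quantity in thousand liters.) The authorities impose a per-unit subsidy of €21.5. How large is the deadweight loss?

In inverse form: demand p = 220.5 − 0.8q, supply p = 117.6 + 0.4q.
Competitive equilibrium: 220.5 − 0.8q = 117.6 + 0.4q → q* = 85.75, p* = 151.9.
The subsidy lowers effective supply by 21.5: p = 96.1 + 0.4q.
New quantity: 220.5 − 0.8q = 96.1 + 0.4q → q' = 103.6667.
Overproduction Δq = 103.6667 − 85.75 = 17.9167; wedge = subsidy = 21.5.
The triangle = ½ × 17.9167 × 21.5 = €192.60 thousand.

€192.60 thousand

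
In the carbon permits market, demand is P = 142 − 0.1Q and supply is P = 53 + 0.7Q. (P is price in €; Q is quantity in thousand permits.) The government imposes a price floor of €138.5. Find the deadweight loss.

Competitive equilibrium: 142 − 0.1Q = 53 + 0.7Q → Q* = 111.25, P* = 130.875.
At the floor P = 138.5, quantity demanded = (142 − 138.5)/0.1 = 35.
Sellers' marginal cost at Q' = 35: 53 + 0.7·35 = 77.5.
ΔQ = 111.25 − 35 = 76.25; wedge = 138.5 − 77.5 = 61.
The triangle = ½ × 76.25 × 61 = €2325.625 thousand.

€2325.625 thousand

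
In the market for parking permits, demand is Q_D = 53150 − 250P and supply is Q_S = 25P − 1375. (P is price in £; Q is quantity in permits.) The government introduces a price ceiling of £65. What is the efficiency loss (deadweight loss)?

£244222.27

In inverse form: demand P = 212.6 − 0.004Q, supply P = 55 + 0.04Q.
Competitive equilibrium: 212.6 − 0.004Q = 55 + 0.04Q → Q* = 3581.8182, P* = 198.2727.
At the ceiling P = 65, quantity supplied = (65 − 55)/0.04 = 250.
Willingness to pay at Q' = 250: 212.6 − 0.004·250 = 211.6.
ΔQ = 3581.8182 − 250 = 3331.8182; wedge = 211.6 − 65 = 146.6.
Deadweight loss = ½ × 3331.8182 × 146.6 = £244222.27.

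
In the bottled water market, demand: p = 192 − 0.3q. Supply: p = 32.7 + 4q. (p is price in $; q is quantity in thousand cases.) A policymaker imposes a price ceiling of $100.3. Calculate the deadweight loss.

$872.65 thousand

Competitive equilibrium: 192 − 0.3q = 32.7 + 4q → q* = 37.0465, p* = 180.886.
At the ceiling p = 100.3, quantity supplied = (100.3 − 32.7)/4 = 16.9.
Willingness to pay at q' = 16.9: 192 − 0.3·16.9 = 186.93.
Δq = 37.0465 − 16.9 = 20.1465; wedge = 186.93 − 100.3 = 86.63.
The triangle = ½ × 20.1465 × 86.63 = $872.65 thousand.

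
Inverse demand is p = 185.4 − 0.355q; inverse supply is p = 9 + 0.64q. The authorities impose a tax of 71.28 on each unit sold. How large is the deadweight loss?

2553.19

Competitive equilibrium: 185.4 − 0.355q = 9 + 0.64q → q* = 177.2864, p* = 122.4633.
With the tax, the buyer price exceeds the seller price by 71.28: (185.4 − 0.355q) − (9 + 0.64q) = 71.28 → q' = 105.6482.
Δq = 177.2864 − 105.6482 = 71.6382; the wedge equals the tax, 71.28.
Welfare loss = ½ × 71.6382 × 71.28 = 2553.19.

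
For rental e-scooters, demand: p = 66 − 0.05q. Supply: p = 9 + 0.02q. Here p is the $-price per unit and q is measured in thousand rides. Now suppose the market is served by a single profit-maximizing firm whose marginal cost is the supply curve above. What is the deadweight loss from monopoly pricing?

Competitive equilibrium: 66 − 0.05q = 9 + 0.02q → q* = 814.2857, p* = 25.2857.
Marginal revenue: MR = 66 − 0.1q. Set MR = MC: 66 − 0.1q = 9 + 0.02q → q_m = 475.
Price p_m = 66 − 0.05·475 = 42.25; MC(q_m) = 9 + 0.02·475 = 18.5.
Competitive q* = 814.2857, so Δq = 339.2857; wedge = 42.25 − 18.5 = 23.75.
Welfare loss = ½ × 339.2857 × 23.75 = $4029.02 thousand.

$4029.02 thousand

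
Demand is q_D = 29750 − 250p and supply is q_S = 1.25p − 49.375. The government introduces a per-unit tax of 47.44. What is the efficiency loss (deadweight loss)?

1399.60

In inverse form: demand p = 119 − 0.004q, supply p = 39.5 + 0.8q.
Competitive equilibrium: 119 − 0.004q = 39.5 + 0.8q → q* = 98.8806, p* = 118.6045.
With the tax, the buyer price exceeds the seller price by 47.44: (119 − 0.004q) − (39.5 + 0.8q) = 47.44 → q' = 39.8756.
Δq = 98.8806 − 39.8756 = 59.005; the wedge equals the tax, 47.44.
Welfare loss = ½ × 59.005 × 47.44 = 1399.60.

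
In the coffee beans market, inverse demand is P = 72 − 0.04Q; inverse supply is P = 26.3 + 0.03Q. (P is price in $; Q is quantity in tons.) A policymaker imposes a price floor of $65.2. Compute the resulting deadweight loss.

$8160.29

Competitive equilibrium: 72 − 0.04Q = 26.3 + 0.03Q → Q* = 652.85714, P* = 45.88571.
At the floor P = 65.2, quantity demanded = (72 − 65.2)/0.04 = 170.
Sellers' marginal cost at Q' = 170: 26.3 + 0.03·170 = 31.4.
ΔQ = 652.85714 − 170 = 482.85714; wedge = 65.2 − 31.4 = 33.8.
Deadweight loss = ½ × 482.85714 × 33.8 = $8160.29.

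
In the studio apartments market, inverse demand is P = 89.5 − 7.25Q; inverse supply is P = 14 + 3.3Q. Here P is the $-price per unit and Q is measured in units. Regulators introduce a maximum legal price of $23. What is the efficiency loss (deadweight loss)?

$103.48

Competitive equilibrium: 89.5 − 7.25Q = 14 + 3.3Q → Q* = 7.1564, P* = 37.6161.
At the ceiling P = 23, quantity supplied = (23 − 14)/3.3 = 2.7273.
Willingness to pay at Q' = 2.7273: 89.5 − 7.25·2.7273 = 69.7271.
ΔQ = 7.1564 − 2.7273 = 4.4291; wedge = 69.7271 − 23 = 46.7271.
Welfare loss = ½ × 4.4291 × 46.7271 = $103.48.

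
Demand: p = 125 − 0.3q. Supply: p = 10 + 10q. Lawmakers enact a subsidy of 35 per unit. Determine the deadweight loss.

Competitive equilibrium: 125 − 0.3q = 10 + 10q → q* = 11.165, p* = 121.6505.
The subsidy lowers effective supply by 35: p = 10q − 25.
New quantity: 125 − 0.3q = 10q − 25 → q' = 14.5631.
Overproduction Δq = 14.5631 − 11.165 = 3.3981; wedge = subsidy = 35.
Deadweight loss = ½ × 3.3981 × 35 = 59.47.

59.47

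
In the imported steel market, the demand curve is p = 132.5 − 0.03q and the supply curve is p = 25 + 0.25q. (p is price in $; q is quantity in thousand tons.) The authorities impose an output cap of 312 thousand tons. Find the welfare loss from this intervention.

Competitive equilibrium: 132.5 − 0.03q = 25 + 0.25q → q* = 383.9286, p* = 120.9821.
At q = 312: demand price = 132.5 − 0.03·312 = 123.14; supply price = 25 + 0.25·312 = 103.
Δq = 383.9286 − 312 = 71.9286; wedge = 123.14 − 103 = 20.14.
DWL = ½ × 71.9286 × 20.14 = $724.32 thousand.

$724.32 thousand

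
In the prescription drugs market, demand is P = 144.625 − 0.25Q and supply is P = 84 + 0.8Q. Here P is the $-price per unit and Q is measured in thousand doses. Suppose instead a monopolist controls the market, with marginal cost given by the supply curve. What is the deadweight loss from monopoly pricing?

$64.73 thousand

Competitive equilibrium: 144.625 − 0.25Q = 84 + 0.8Q → Q* = 57.7381, P* = 130.1905.
Marginal revenue: MR = 144.625 − 0.5Q. Set MR = MC: 144.625 − 0.5Q = 84 + 0.8Q → Q_m = 46.6346.
Price P_m = 144.625 − 0.25·46.6346 = 132.9664; MC(Q_m) = 84 + 0.8·46.6346 = 121.3077.
Competitive Q* = 57.7381, so ΔQ = 11.1035; wedge = 132.9664 − 121.3077 = 11.6587.
The triangle = ½ × 11.1035 × 11.6587 = $64.73 thousand.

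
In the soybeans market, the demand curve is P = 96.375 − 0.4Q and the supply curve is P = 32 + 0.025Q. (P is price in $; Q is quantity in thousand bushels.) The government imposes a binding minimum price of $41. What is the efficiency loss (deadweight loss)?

Competitive equilibrium: 96.375 − 0.4Q = 32 + 0.025Q → Q* = 151.4706, P* = 35.7868.
At the floor P = 41, quantity demanded = (96.375 − 41)/0.4 = 138.4375.
Sellers' marginal cost at Q' = 138.4375: 32 + 0.025·138.4375 = 35.4609.
ΔQ = 151.4706 − 138.4375 = 13.0331; wedge = 41 − 35.4609 = 5.5391.
Deadweight loss = ½ × 13.0331 × 5.5391 = $36.10 thousand.

$36.10 thousand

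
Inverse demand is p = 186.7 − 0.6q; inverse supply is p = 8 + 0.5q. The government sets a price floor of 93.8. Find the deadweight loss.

Competitive equilibrium: 186.7 − 0.6q = 8 + 0.5q → q* = 162.4545, p* = 89.2273.
At the floor p = 93.8, quantity demanded = (186.7 − 93.8)/0.6 = 154.8333.
Sellers' marginal cost at q' = 154.8333: 8 + 0.5·154.8333 = 85.4167.
Δq = 162.4545 − 154.8333 = 7.6212; wedge = 93.8 − 85.4167 = 8.3833.
DWL = ½ × 7.6212 × 8.3833 = 31.95.

31.95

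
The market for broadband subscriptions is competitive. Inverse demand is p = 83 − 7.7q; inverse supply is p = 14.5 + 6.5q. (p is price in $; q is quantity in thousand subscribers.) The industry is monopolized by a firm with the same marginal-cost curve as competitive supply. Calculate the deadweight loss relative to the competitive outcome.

$20.42 thousand

Competitive equilibrium: 83 − 7.7q = 14.5 + 6.5q → q* = 4.8239, p* = 45.8556.
Marginal revenue: MR = 83 − 15.4q. Set MR = MC: 83 − 15.4q = 14.5 + 6.5q → q_m = 3.1279.
Price p_m = 83 − 7.7·3.1279 = 58.9152; MC(q_m) = 14.5 + 6.5·3.1279 = 34.8314.
Competitive q* = 4.8239, so Δq = 1.696; wedge = 58.9152 − 34.8314 = 24.0838.
Welfare loss = ½ × 1.696 × 24.0838 = $20.42 thousand.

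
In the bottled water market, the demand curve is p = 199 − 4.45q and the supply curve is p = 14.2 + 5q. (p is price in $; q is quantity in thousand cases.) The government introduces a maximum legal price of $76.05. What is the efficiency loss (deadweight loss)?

Competitive equilibrium: 199 − 4.45q = 14.2 + 5q → q* = 19.5556, p* = 111.9778.
At the ceiling p = 76.05, quantity supplied = (76.05 − 14.2)/5 = 12.37.
Willingness to pay at q' = 12.37: 199 − 4.45·12.37 = 143.9535.
Δq = 19.5556 − 12.37 = 7.1856; wedge = 143.9535 − 76.05 = 67.9035.
Deadweight loss = ½ × 7.1856 × 67.9035 = $243.96 thousand.

$243.96 thousand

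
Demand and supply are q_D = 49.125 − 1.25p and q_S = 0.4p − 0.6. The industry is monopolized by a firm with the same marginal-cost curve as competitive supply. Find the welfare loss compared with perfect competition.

8.24

In inverse form: demand p = 39.3 − 0.8q, supply p = 1.5 + 2.5q.
Competitive equilibrium: 39.3 − 0.8q = 1.5 + 2.5q → q* = 11.4545, p* = 30.1364.
Marginal revenue: MR = 39.3 − 1.6q. Set MR = MC: 39.3 − 1.6q = 1.5 + 2.5q → q_m = 9.2195.
Price p_m = 39.3 − 0.8·9.2195 = 31.9244; MC(q_m) = 1.5 + 2.5·9.2195 = 24.5488.
Competitive q* = 11.4545, so Δq = 2.235; wedge = 31.9244 − 24.5488 = 7.3756.
DWL = ½ × 2.235 × 7.3756 = 8.24.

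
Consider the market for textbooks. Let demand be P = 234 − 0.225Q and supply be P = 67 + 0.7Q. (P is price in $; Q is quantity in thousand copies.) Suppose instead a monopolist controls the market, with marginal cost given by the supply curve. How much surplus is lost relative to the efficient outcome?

Competitive equilibrium: 234 − 0.225Q = 67 + 0.7Q → Q* = 180.5405, P* = 193.3784.
Marginal revenue: MR = 234 − 0.45Q. Set MR = MC: 234 − 0.45Q = 67 + 0.7Q → Q_m = 145.2174.
Price P_m = 234 − 0.225·145.2174 = 201.3261; MC(Q_m) = 67 + 0.7·145.2174 = 168.6522.
Competitive Q* = 180.5405, so ΔQ = 35.3231; wedge = 201.3261 − 168.6522 = 32.6739.
Welfare loss = ½ × 35.3231 × 32.6739 = $577.07 thousand.

$577.07 thousand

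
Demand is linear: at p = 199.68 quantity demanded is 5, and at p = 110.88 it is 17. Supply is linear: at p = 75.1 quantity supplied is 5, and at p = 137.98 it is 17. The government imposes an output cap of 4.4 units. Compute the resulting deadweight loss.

690.95

Demand slope = (110.88 − 199.68)/(17 − 5) = −7.4, so p = 236.68 − 7.4q.
Supply slope = (137.98 − 75.1)/(17 − 5) = 5.24, so p = 48.9 + 5.24q.
Competitive equilibrium: 236.68 − 7.4q = 48.9 + 5.24q → q* = 14.856, p* = 126.7455.
At q = 4.4: demand price = 236.68 − 7.4·4.4 = 204.12; supply price = 48.9 + 5.24·4.4 = 71.956.
Δq = 14.856 − 4.4 = 10.456; wedge = 204.12 − 71.956 = 132.164.
The triangle = ½ × 10.456 × 132.164 = 690.95.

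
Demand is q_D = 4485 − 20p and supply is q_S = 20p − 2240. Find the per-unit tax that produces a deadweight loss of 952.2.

13.8

In inverse form: demand p = 224.25 − 0.05q, supply p = 112 + 0.05q.
Competitive equilibrium: 224.25 − 0.05q = 112 + 0.05q → q* = 1122.5, p* = 168.125.
A tax t gives Δq = t/0.1 and wedge t, so DWL = t²/0.2.
t²/0.2 = 952.2 → t² = 190.44 → t = 13.8.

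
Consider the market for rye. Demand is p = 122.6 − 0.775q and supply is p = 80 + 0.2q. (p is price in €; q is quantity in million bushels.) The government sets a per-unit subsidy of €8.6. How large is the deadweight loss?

€37.93 million

Competitive equilibrium: 122.6 − 0.775q = 80 + 0.2q → q* = 43.6923, p* = 88.7385.
The subsidy lowers effective supply by 8.6: p = 71.4 + 0.2q.
New quantity: 122.6 − 0.775q = 71.4 + 0.2q → q' = 52.5128.
Overproduction Δq = 52.5128 − 43.6923 = 8.8205; wedge = subsidy = 8.6.
Welfare loss = ½ × 8.8205 × 8.6 = €37.93 million.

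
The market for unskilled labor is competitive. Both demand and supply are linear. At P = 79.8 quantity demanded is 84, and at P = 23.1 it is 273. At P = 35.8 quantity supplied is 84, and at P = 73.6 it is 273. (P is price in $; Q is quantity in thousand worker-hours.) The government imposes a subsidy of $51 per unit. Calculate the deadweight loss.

$2601 thousand

Demand slope = (23.1 − 79.8)/(273 − 84) = −0.3, so P = 105 − 0.3Q.
Supply slope = (73.6 − 35.8)/(273 − 84) = 0.2, so P = 19 + 0.2Q.
Competitive equilibrium: 105 − 0.3Q = 19 + 0.2Q → Q* = 172, P* = 53.4.
The subsidy lowers effective supply by 51: P = 0.2Q − 32.
New quantity: 105 − 0.3Q = 0.2Q − 32 → Q' = 274.
Overproduction ΔQ = 274 − 172 = 102; wedge = subsidy = 51.
Welfare loss = ½ × 102 × 51 = $2601 thousand.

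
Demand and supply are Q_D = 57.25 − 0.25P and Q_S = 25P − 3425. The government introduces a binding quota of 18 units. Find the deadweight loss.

In inverse form: demand P = 229 − 4Q, supply P = 137 + 0.04Q.
Competitive equilibrium: 229 − 4Q = 137 + 0.04Q → Q* = 22.7723, P* = 137.9109.
At Q = 18: demand price = 229 − 4·18 = 157; supply price = 137 + 0.04·18 = 137.72.
ΔQ = 22.7723 − 18 = 4.7723; wedge = 157 − 137.72 = 19.28.
Welfare loss = ½ × 4.7723 × 19.28 = 46.

46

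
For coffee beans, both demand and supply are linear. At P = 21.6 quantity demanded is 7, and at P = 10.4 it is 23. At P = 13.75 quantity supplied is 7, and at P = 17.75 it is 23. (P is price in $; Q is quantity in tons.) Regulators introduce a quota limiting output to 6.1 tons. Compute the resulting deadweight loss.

Demand slope = (10.4 − 21.6)/(23 − 7) = −0.7, so P = 26.5 − 0.7Q.
Supply slope = (17.75 − 13.75)/(23 − 7) = 0.25, so P = 12 + 0.25Q.
Competitive equilibrium: 26.5 − 0.7Q = 12 + 0.25Q → Q* = 15.2632, P* = 15.8158.
At Q = 6.1: demand price = 26.5 − 0.7·6.1 = 22.23; supply price = 12 + 0.25·6.1 = 13.525.
ΔQ = 15.2632 − 6.1 = 9.1632; wedge = 22.23 − 13.525 = 8.705.
DWL = ½ × 9.1632 × 8.705 = $39.88.

$39.88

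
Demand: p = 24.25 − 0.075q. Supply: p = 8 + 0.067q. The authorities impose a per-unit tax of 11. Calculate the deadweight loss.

Competitive equilibrium: 24.25 − 0.075q = 8 + 0.067q → q* = 114.4366, p* = 15.6673.
With the tax, the buyer price exceeds the seller price by 11: (24.25 − 0.075q) − (8 + 0.067q) = 11 → q' = 36.9718.
Δq = 114.4366 − 36.9718 = 77.4648; the wedge equals the tax, 11.
DWL = ½ × 77.4648 × 11 = 426.06.

426.06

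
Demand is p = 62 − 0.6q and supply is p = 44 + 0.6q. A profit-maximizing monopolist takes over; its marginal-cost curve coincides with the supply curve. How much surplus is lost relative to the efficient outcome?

15

Competitive equilibrium: 62 − 0.6q = 44 + 0.6q → q* = 15, p* = 53.
Marginal revenue: MR = 62 − 1.2q. Set MR = MC: 62 − 1.2q = 44 + 0.6q → q_m = 10.
Price p_m = 62 − 0.6·10 = 56; MC(q_m) = 44 + 0.6·10 = 50.
Competitive q* = 15, so Δq = 5; wedge = 56 − 50 = 6.
Deadweight loss = ½ × 5 × 6 = 15.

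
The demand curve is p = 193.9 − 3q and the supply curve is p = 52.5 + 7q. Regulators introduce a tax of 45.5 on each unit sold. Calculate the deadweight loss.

103.51

Competitive equilibrium: 193.9 − 3q = 52.5 + 7q → q* = 14.14, p* = 151.48.
With the tax, the buyer price exceeds the seller price by 45.5: (193.9 − 3q) − (52.5 + 7q) = 45.5 → q' = 9.59.
Δq = 14.14 − 9.59 = 4.55; the wedge equals the tax, 45.5.
The triangle = ½ × 4.55 × 45.5 = 103.51.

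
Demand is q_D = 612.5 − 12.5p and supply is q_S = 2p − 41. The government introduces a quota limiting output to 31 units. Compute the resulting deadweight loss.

In inverse form: demand p = 49 − 0.08q, supply p = 20.5 + 0.5q.
Competitive equilibrium: 49 − 0.08q = 20.5 + 0.5q → q* = 49.1379, p* = 45.069.
At q = 31: demand price = 49 − 0.08·31 = 46.52; supply price = 20.5 + 0.5·31 = 36.
Δq = 49.1379 − 31 = 18.1379; wedge = 46.52 − 36 = 10.52.
The triangle = ½ × 18.1379 × 10.52 = 95.41.

95.41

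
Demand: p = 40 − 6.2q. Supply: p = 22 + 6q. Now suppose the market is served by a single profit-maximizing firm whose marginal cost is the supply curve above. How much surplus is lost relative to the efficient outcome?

1.51

Competitive equilibrium: 40 − 6.2q = 22 + 6q → q* = 1.4754, p* = 30.8525.
Marginal revenue: MR = 40 − 12.4q. Set MR = MC: 40 − 12.4q = 22 + 6q → q_m = 0.9783.
Price p_m = 40 − 6.2·0.9783 = 33.9345; MC(q_m) = 22 + 6·0.9783 = 27.8698.
Competitive q* = 1.4754, so Δq = 0.4971; wedge = 33.9345 − 27.8698 = 6.0647.
The triangle = ½ × 0.4971 × 6.0647 = 1.51.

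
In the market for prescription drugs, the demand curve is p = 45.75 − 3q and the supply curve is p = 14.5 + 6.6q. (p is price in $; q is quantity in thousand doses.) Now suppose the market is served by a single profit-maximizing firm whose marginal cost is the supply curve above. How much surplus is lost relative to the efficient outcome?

$2.88 thousand

Competitive equilibrium: 45.75 − 3q = 14.5 + 6.6q → q* = 3.2552, p* = 35.9844.
Marginal revenue: MR = 45.75 − 6q. Set MR = MC: 45.75 − 6q = 14.5 + 6.6q → q_m = 2.4802.
Price p_m = 45.75 − 3·2.4802 = 38.3094; MC(q_m) = 14.5 + 6.6·2.4802 = 30.8693.
Competitive q* = 3.2552, so Δq = 0.775; wedge = 38.3094 − 30.8693 = 7.4401.
Welfare loss = ½ × 0.775 × 7.4401 = $2.88 thousand.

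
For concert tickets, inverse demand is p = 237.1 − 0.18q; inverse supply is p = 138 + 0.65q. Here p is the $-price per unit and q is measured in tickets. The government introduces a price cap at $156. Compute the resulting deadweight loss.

Competitive equilibrium: 237.1 − 0.18q = 138 + 0.65q → q* = 119.3976, p* = 215.6084.
At the ceiling p = 156, quantity supplied = (156 − 138)/0.65 = 27.6923.
Willingness to pay at q' = 27.6923: 237.1 − 0.18·27.6923 = 232.1154.
Δq = 119.3976 − 27.6923 = 91.7053; wedge = 232.1154 − 156 = 76.1154.
Welfare loss = ½ × 91.7053 × 76.1154 = $3490.09.

$3490.09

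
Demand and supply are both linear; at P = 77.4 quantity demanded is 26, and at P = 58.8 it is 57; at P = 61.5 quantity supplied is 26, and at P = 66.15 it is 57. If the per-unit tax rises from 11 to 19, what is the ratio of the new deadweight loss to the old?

2.983

Demand slope = (58.8 − 77.4)/(57 − 26) = −0.6, so P = 93 − 0.6Q.
Supply slope = (66.15 − 61.5)/(57 − 26) = 0.15, so P = 57.6 + 0.15Q.
Competitive equilibrium: 93 − 0.6Q = 57.6 + 0.15Q → Q* = 47.2, P* = 64.68.
For a per-unit tax t: ΔQ = t/0.75, so DWL = ½·t·(t/0.75) = t²/1.5.
At t = 11: DWL = 80.667. At t = 19: DWL = 240.667.
Ratio = (19/11)² = 2.983.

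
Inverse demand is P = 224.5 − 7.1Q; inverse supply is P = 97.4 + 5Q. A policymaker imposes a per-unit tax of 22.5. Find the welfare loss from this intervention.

20.92

Competitive equilibrium: 224.5 − 7.1Q = 97.4 + 5Q → Q* = 10.5041, P* = 149.9207.
With the tax, the buyer price exceeds the seller price by 22.5: (224.5 − 7.1Q) − (97.4 + 5Q) = 22.5 → Q' = 8.6446.
ΔQ = 10.5041 − 8.6446 = 1.8595; the wedge equals the tax, 22.5.
The triangle = ½ × 1.8595 × 22.5 = 20.92.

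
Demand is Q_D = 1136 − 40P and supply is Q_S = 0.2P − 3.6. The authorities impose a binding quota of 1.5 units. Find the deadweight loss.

In inverse form: demand P = 28.4 − 0.025Q, supply P = 18 + 5Q.
Competitive equilibrium: 28.4 − 0.025Q = 18 + 5Q → Q* = 2.0697, P* = 28.3483.
At Q = 1.5: demand price = 28.4 − 0.025·1.5 = 28.3625; supply price = 18 + 5·1.5 = 25.5.
ΔQ = 2.0697 − 1.5 = 0.5697; wedge = 28.3625 − 25.5 = 2.8625.
Deadweight loss = ½ × 0.5697 × 2.8625 = 0.82.

0.82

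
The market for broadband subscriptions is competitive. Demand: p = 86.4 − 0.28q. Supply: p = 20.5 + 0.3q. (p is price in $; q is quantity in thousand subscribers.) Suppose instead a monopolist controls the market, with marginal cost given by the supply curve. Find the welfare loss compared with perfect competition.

Competitive equilibrium: 86.4 − 0.28q = 20.5 + 0.3q → q* = 113.6207, p* = 54.5862.
Marginal revenue: MR = 86.4 − 0.56q. Set MR = MC: 86.4 − 0.56q = 20.5 + 0.3q → q_m = 76.6279.
Price p_m = 86.4 − 0.28·76.6279 = 64.9442; MC(q_m) = 20.5 + 0.3·76.6279 = 43.4884.
Competitive q* = 113.6207, so Δq = 36.9928; wedge = 64.9442 − 43.4884 = 21.4558.
The triangle = ½ × 36.9928 × 21.4558 = $396.86 thousand.

$396.86 thousand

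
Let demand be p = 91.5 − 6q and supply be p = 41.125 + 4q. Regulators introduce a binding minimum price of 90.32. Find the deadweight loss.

Competitive equilibrium: 91.5 − 6q = 41.125 + 4q → q* = 5.0375, p* = 61.275.
At the floor p = 90.32, quantity demanded = (91.5 − 90.32)/6 = 0.1967.
Sellers' marginal cost at q' = 0.1967: 41.125 + 4·0.1967 = 41.9118.
Δq = 5.0375 − 0.1967 = 4.8408; wedge = 90.32 − 41.9118 = 48.4082.
Deadweight loss = ½ × 4.8408 × 48.4082 = 117.17.

117.17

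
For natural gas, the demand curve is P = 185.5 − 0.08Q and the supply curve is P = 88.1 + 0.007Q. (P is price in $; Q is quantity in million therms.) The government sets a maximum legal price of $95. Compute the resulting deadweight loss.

$779.06 million

Competitive equilibrium: 185.5 − 0.08Q = 88.1 + 0.007Q → Q* = 1119.5402, P* = 95.9368.
At the ceiling P = 95, quantity supplied = (95 − 88.1)/0.007 = 985.7143.
Willingness to pay at Q' = 985.7143: 185.5 − 0.08·985.7143 = 106.6429.
ΔQ = 1119.5402 − 985.7143 = 133.8259; wedge = 106.6429 − 95 = 11.6429.
Deadweight loss = ½ × 133.8259 × 11.6429 = $779.06 million.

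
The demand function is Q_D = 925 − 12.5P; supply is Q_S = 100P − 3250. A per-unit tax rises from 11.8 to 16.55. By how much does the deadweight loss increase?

In inverse form: demand P = 74 − 0.08Q, supply P = 32.5 + 0.01Q.
Competitive equilibrium: 74 − 0.08Q = 32.5 + 0.01Q → Q* = 461.1111, P* = 37.1111.
For a per-unit tax t: ΔQ = t/0.09, so DWL = ½·t·(t/0.09) = t²/0.18.
At t = 11.8: DWL = 773.556. At t = 16.55: DWL = 1521.681.
Increase = 1521.681 − 773.556 = 748.125.

748.125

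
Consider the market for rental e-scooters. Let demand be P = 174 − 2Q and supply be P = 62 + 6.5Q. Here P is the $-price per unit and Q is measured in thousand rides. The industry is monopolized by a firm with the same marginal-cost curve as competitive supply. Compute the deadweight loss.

$26.77 thousand

Competitive equilibrium: 174 − 2Q = 62 + 6.5Q → Q* = 13.1765, P* = 147.6471.
Marginal revenue: MR = 174 − 4Q. Set MR = MC: 174 − 4Q = 62 + 6.5Q → Q_m = 10.6667.
Price P_m = 174 − 2·10.6667 = 152.6666; MC(Q_m) = 62 + 6.5·10.6667 = 131.3336.
Competitive Q* = 13.1765, so ΔQ = 2.5098; wedge = 152.6666 − 131.3336 = 21.333.
Welfare loss = ½ × 2.5098 × 21.333 = $26.77 thousand.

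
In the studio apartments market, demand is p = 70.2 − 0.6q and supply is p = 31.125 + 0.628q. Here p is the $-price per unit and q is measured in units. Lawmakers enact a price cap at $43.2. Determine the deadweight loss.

$97.36

Competitive equilibrium: 70.2 − 0.6q = 31.125 + 0.628q → q* = 31.82, p* = 51.108.
At the ceiling p = 43.2, quantity supplied = (43.2 − 31.125)/0.628 = 19.2277.
Willingness to pay at q' = 19.2277: 70.2 − 0.6·19.2277 = 58.6634.
Δq = 31.82 − 19.2277 = 12.5923; wedge = 58.6634 − 43.2 = 15.4634.
Deadweight loss = ½ × 12.5923 × 15.4634 = $97.36.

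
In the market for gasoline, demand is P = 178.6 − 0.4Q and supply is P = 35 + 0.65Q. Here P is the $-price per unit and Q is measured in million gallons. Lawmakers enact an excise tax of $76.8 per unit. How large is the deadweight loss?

Competitive equilibrium: 178.6 − 0.4Q = 35 + 0.65Q → Q* = 136.7619, P* = 123.8952.
With the tax, the buyer price exceeds the seller price by 76.8: (178.6 − 0.4Q) − (35 + 0.65Q) = 76.8 → Q' = 63.619.
ΔQ = 136.7619 − 63.619 = 73.1429; the wedge equals the tax, 76.8.
Welfare loss = ½ × 73.1429 × 76.8 = $2808.69 million.

$2808.69 million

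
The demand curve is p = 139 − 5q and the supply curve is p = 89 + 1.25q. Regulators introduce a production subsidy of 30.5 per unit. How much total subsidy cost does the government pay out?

392.84

Competitive equilibrium: 139 − 5q = 89 + 1.25q → q* = 8, p* = 99.
The subsidy lowers effective supply by 30.5: p = 58.5 + 1.25q.
New quantity: 139 − 5q = 58.5 + 1.25q → q' = 12.88.
Total subsidy cost = 30.5 × 12.88 = 392.84.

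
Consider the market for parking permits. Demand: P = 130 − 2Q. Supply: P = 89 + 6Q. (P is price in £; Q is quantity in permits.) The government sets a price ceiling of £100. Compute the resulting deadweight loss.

Competitive equilibrium: 130 − 2Q = 89 + 6Q → Q* = 5.125, P* = 119.75.
At the ceiling P = 100, quantity supplied = (100 − 89)/6 = 1.8333.
Willingness to pay at Q' = 1.8333: 130 − 2·1.8333 = 126.3334.
ΔQ = 5.125 − 1.8333 = 3.2917; wedge = 126.3334 − 100 = 26.3334.
Welfare loss = ½ × 3.2917 × 26.3334 = £43.34.

£43.34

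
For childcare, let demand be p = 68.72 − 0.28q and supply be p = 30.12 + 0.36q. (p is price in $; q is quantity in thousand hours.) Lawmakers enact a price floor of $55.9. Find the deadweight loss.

Competitive equilibrium: 68.72 − 0.28q = 30.12 + 0.36q → q* = 60.3125, p* = 51.8325.
At the floor p = 55.9, quantity demanded = (68.72 − 55.9)/0.28 = 45.7857.
Sellers' marginal cost at q' = 45.7857: 30.12 + 0.36·45.7857 = 46.6029.
Δq = 60.3125 − 45.7857 = 14.5268; wedge = 55.9 − 46.6029 = 9.2971.
Deadweight loss = ½ × 14.5268 × 9.2971 = $67.53 thousand.

$67.53 thousand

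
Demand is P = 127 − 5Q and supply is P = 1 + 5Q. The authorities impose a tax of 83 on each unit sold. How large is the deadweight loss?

344.45

Competitive equilibrium: 127 − 5Q = 1 + 5Q → Q* = 12.6, P* = 64.
With the tax, the buyer price exceeds the seller price by 83: (127 − 5Q) − (1 + 5Q) = 83 → Q' = 4.3.
ΔQ = 12.6 − 4.3 = 8.3; the wedge equals the tax, 83.
Welfare loss = ½ × 8.3 × 83 = 344.45.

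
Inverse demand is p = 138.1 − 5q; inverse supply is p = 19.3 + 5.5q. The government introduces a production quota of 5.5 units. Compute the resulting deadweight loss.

Competitive equilibrium: 138.1 − 5q = 19.3 + 5.5q → q* = 11.3143, p* = 81.5286.
At q = 5.5: demand price = 138.1 − 5·5.5 = 110.6; supply price = 19.3 + 5.5·5.5 = 49.55.
Δq = 11.3143 − 5.5 = 5.8143; wedge = 110.6 − 49.55 = 61.05.
Welfare loss = ½ × 5.8143 × 61.05 = 177.48.

177.48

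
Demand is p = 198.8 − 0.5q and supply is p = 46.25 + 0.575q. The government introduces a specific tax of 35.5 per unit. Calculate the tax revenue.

Competitive equilibrium: 198.8 − 0.5q = 46.25 + 0.575q → q* = 141.907, p* = 127.8465.
With the tax, the buyer price exceeds the seller price by 35.5: (198.8 − 0.5q) − (46.25 + 0.575q) = 35.5 → q' = 108.8837.
Tax revenue = 35.5 × 108.8837 = 3865.37.

3865.37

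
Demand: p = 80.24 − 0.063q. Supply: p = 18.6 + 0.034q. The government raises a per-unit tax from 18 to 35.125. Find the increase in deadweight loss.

Competitive equilibrium: 80.24 − 0.063q = 18.6 + 0.034q → q* = 635.4639, p* = 40.2058.
For a per-unit tax t: Δq = t/0.097, so DWL = ½·t·(t/0.097) = t²/0.194.
At t = 18: DWL = 1670.103. At t = 35.125: DWL = 6359.617.
Increase = 6359.617 − 1670.103 = 4689.51.

4689.51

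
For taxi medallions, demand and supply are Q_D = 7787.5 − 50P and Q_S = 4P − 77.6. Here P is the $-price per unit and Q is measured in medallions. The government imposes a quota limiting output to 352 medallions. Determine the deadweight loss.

In inverse form: demand P = 155.75 − 0.02Q, supply P = 19.4 + 0.25Q.
Competitive equilibrium: 155.75 − 0.02Q = 19.4 + 0.25Q → Q* = 505, P* = 145.65.
At Q = 352: demand price = 155.75 − 0.02·352 = 148.71; supply price = 19.4 + 0.25·352 = 107.4.
ΔQ = 505 − 352 = 153; wedge = 148.71 − 107.4 = 41.31.
Welfare loss = ½ × 153 × 41.31 = $3160.215.

$3160.215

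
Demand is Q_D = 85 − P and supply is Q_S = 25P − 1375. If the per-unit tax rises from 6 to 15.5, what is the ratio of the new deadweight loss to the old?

In inverse form: demand P = 85 − Q, supply P = 55 + 0.04Q.
Competitive equilibrium: 85 − Q = 55 + 0.04Q → Q* = 28.8462, P* = 56.1538.
For a per-unit tax t: ΔQ = t/1.04, so DWL = ½·t·(t/1.04) = t²/2.08.
At t = 6: DWL = 17.308. At t = 15.5: DWL = 115.505.
Ratio = (15.5/6)² = 6.674.

6.674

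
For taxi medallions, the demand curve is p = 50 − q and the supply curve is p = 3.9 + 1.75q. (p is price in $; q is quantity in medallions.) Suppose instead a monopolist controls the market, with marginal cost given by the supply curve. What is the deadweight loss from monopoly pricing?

Competitive equilibrium: 50 − q = 3.9 + 1.75q → q* = 16.7636, p* = 33.2364.
Marginal revenue: MR = 50 − 2q. Set MR = MC: 50 − 2q = 3.9 + 1.75q → q_m = 12.2933.
Price p_m = 50 − 1·12.2933 = 37.7067; MC(q_m) = 3.9 + 1.75·12.2933 = 25.4133.
Competitive q* = 16.7636, so Δq = 4.4703; wedge = 37.7067 − 25.4133 = 12.2934.
DWL = ½ × 4.4703 × 12.2934 = $27.48.

$27.48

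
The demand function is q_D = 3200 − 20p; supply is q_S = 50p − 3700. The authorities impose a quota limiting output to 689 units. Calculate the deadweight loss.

10189.81

In inverse form: demand p = 160 − 0.05q, supply p = 74 + 0.02q.
Competitive equilibrium: 160 − 0.05q = 74 + 0.02q → q* = 1228.5714, p* = 98.5714.
At q = 689: demand price = 160 − 0.05·689 = 125.55; supply price = 74 + 0.02·689 = 87.78.
Δq = 1228.5714 − 689 = 539.5714; wedge = 125.55 − 87.78 = 37.77.
DWL = ½ × 539.5714 × 37.77 = 10189.81.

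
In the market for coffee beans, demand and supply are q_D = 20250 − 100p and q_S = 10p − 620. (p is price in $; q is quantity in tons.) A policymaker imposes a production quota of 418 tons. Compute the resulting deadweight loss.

In inverse form: demand p = 202.5 − 0.01q, supply p = 62 + 0.1q.
Competitive equilibrium: 202.5 − 0.01q = 62 + 0.1q → q* = 1277.2727, p* = 189.7273.
At q = 418: demand price = 202.5 − 0.01·418 = 198.32; supply price = 62 + 0.1·418 = 103.8.
Δq = 1277.2727 − 418 = 859.2727; wedge = 198.32 − 103.8 = 94.52.
DWL = ½ × 859.2727 × 94.52 = $40609.23.

$40609.23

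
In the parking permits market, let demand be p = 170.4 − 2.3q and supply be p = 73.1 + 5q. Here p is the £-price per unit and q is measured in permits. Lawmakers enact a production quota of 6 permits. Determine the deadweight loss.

Competitive equilibrium: 170.4 − 2.3q = 73.1 + 5q → q* = 13.32877, p* = 139.74384.
At q = 6: demand price = 170.4 − 2.3·6 = 156.6; supply price = 73.1 + 5·6 = 103.1.
Δq = 13.32877 − 6 = 7.32877; wedge = 156.6 − 103.1 = 53.5.
DWL = ½ × 7.32877 × 53.5 = £196.04.

£196.04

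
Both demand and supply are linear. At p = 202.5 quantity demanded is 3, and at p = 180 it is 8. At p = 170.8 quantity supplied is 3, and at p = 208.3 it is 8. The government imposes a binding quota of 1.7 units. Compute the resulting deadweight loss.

Demand slope = (180 − 202.5)/(8 − 3) = −4.5, so p = 216 − 4.5q.
Supply slope = (208.3 − 170.8)/(8 − 3) = 7.5, so p = 148.3 + 7.5q.
Competitive equilibrium: 216 − 4.5q = 148.3 + 7.5q → q* = 5.6417, p* = 190.6125.
At q = 1.7: demand price = 216 − 4.5·1.7 = 208.35; supply price = 148.3 + 7.5·1.7 = 161.05.
Δq = 5.6417 − 1.7 = 3.9417; wedge = 208.35 − 161.05 = 47.3.
Deadweight loss = ½ × 3.9417 × 47.3 = 93.22.

93.22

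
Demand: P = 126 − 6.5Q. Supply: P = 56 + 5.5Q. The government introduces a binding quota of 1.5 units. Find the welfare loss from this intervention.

112.67

Competitive equilibrium: 126 − 6.5Q = 56 + 5.5Q → Q* = 5.8333, P* = 88.0833.
At Q = 1.5: demand price = 126 − 6.5·1.5 = 116.25; supply price = 56 + 5.5·1.5 = 64.25.
ΔQ = 5.8333 − 1.5 = 4.3333; wedge = 116.25 − 64.25 = 52.
DWL = ½ × 4.3333 × 52 = 112.67.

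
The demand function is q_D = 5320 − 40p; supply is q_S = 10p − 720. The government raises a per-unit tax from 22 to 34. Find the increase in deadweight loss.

In inverse form: demand p = 133 − 0.025q, supply p = 72 + 0.1q.
Competitive equilibrium: 133 − 0.025q = 72 + 0.1q → q* = 488, p* = 120.8.
For a per-unit tax t: Δq = t/0.125, so DWL = ½·t·(t/0.125) = t²/0.25.
At t = 22: DWL = 1936. At t = 34: DWL = 4624.
Increase = 4624 − 1936 = 2688.

2688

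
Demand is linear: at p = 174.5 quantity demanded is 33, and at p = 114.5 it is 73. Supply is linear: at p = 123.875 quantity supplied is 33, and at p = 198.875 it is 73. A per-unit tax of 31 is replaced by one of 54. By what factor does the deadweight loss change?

Demand slope = (114.5 − 174.5)/(73 − 33) = −1.5, so p = 224 − 1.5q.
Supply slope = (198.875 − 123.875)/(73 − 33) = 1.875, so p = 62 + 1.875q.
Competitive equilibrium: 224 − 1.5q = 62 + 1.875q → q* = 48, p* = 152.
For a per-unit tax t: Δq = t/3.375, so DWL = ½·t·(t/3.375) = t²/6.75.
At t = 31: DWL = 142.370. At t = 54: DWL = 432.
Ratio = (54/31)² = 3.034.

3.034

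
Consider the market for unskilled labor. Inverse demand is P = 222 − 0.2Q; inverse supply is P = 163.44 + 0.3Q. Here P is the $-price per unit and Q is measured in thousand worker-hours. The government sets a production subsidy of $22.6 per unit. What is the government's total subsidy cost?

$3668.432 thousand

Competitive equilibrium: 222 − 0.2Q = 163.44 + 0.3Q → Q* = 117.12, P* = 198.576.
The subsidy lowers effective supply by 22.6: P = 140.84 + 0.3Q.
New quantity: 222 − 0.2Q = 140.84 + 0.3Q → Q' = 162.32.
Total subsidy cost = 22.6 × 162.32 = $3668.432 thousand.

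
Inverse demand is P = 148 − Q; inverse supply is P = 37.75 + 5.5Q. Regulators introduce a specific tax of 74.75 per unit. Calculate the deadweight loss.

429.81

Competitive equilibrium: 148 − Q = 37.75 + 5.5Q → Q* = 16.9615, P* = 131.0385.
With the tax, the buyer price exceeds the seller price by 74.75: (148 − Q) − (37.75 + 5.5Q) = 74.75 → Q' = 5.4615.
ΔQ = 16.9615 − 5.4615 = 11.5; the wedge equals the tax, 74.75.
The triangle = ½ × 11.5 × 74.75 = 429.81.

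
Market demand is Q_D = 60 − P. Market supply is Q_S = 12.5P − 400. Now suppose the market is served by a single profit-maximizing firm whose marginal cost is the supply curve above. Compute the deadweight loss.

83.89

In inverse form: demand P = 60 − Q, supply P = 32 + 0.08Q.
Competitive equilibrium: 60 − Q = 32 + 0.08Q → Q* = 25.92593, P* = 34.07407.
Marginal revenue: MR = 60 − 2Q. Set MR = MC: 60 − 2Q = 32 + 0.08Q → Q_m = 13.46154.
Price P_m = 60 − 1·13.46154 = 46.53846; MC(Q_m) = 32 + 0.08·13.46154 = 33.07692.
Competitive Q* = 25.92593, so ΔQ = 12.46439; wedge = 46.53846 − 33.07692 = 13.46154.
Welfare loss = ½ × 12.46439 × 13.46154 = 83.89.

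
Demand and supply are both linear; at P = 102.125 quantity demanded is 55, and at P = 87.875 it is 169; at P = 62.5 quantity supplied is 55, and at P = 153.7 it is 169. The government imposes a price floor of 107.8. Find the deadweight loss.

3600.99

Demand slope = (87.875 − 102.125)/(169 − 55) = −0.125, so P = 109 − 0.125Q.
Supply slope = (153.7 − 62.5)/(169 − 55) = 0.8, so P = 18.5 + 0.8Q.
Competitive equilibrium: 109 − 0.125Q = 18.5 + 0.8Q → Q* = 97.83784, P* = 96.77027.
At the floor P = 107.8, quantity demanded = (109 − 107.8)/0.125 = 9.6.
Sellers' marginal cost at Q' = 9.6: 18.5 + 0.8·9.6 = 26.18.
ΔQ = 97.83784 − 9.6 = 88.23784; wedge = 107.8 − 26.18 = 81.62.
Deadweight loss = ½ × 88.23784 × 81.62 = 3600.99.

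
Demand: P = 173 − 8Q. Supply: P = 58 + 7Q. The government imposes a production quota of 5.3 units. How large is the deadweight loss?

Competitive equilibrium: 173 − 8Q = 58 + 7Q → Q* = 7.6667, P* = 111.6667.
At Q = 5.3: demand price = 173 − 8·5.3 = 130.6; supply price = 58 + 7·5.3 = 95.1.
ΔQ = 7.6667 − 5.3 = 2.3667; wedge = 130.6 − 95.1 = 35.5.
The triangle = ½ × 2.3667 × 35.5 = 42.01.

42.01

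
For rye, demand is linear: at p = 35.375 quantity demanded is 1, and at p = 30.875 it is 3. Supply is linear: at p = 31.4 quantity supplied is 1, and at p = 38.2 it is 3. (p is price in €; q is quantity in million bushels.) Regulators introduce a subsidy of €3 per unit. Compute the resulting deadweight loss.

€0.80 million

Demand slope = (30.875 − 35.375)/(3 − 1) = −2.25, so p = 37.625 − 2.25q.
Supply slope = (38.2 − 31.4)/(3 − 1) = 3.4, so p = 28 + 3.4q.
Competitive equilibrium: 37.625 − 2.25q = 28 + 3.4q → q* = 1.7035, p* = 33.792.
The subsidy lowers effective supply by 3: p = 25 + 3.4q.
New quantity: 37.625 − 2.25q = 25 + 3.4q → q' = 2.2345.
Overproduction Δq = 2.2345 − 1.7035 = 0.531; wedge = subsidy = 3.
DWL = ½ × 0.531 × 3 = €0.80 million.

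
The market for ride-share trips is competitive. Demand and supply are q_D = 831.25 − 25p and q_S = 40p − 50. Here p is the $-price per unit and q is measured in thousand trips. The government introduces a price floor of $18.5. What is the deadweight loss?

$496.16 thousand

In inverse form: demand p = 33.25 − 0.04q, supply p = 1.25 + 0.025q.
Competitive equilibrium: 33.25 − 0.04q = 1.25 + 0.025q → q* = 492.3077, p* = 13.5577.
At the floor p = 18.5, quantity demanded = (33.25 − 18.5)/0.04 = 368.75.
Sellers' marginal cost at q' = 368.75: 1.25 + 0.025·368.75 = 10.4688.
Δq = 492.3077 − 368.75 = 123.5577; wedge = 18.5 − 10.4688 = 8.0312.
DWL = ½ × 123.5577 × 8.0312 = $496.16 thousand.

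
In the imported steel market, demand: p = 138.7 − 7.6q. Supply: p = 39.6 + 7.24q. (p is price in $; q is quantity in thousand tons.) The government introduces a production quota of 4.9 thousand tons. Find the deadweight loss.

Competitive equilibrium: 138.7 − 7.6q = 39.6 + 7.24q → q* = 6.6779, p* = 87.948.
At q = 4.9: demand price = 138.7 − 7.6·4.9 = 101.46; supply price = 39.6 + 7.24·4.9 = 75.076.
Δq = 6.6779 − 4.9 = 1.7779; wedge = 101.46 − 75.076 = 26.384.
Welfare loss = ½ × 1.7779 × 26.384 = $23.45 thousand.

$23.45 thousand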